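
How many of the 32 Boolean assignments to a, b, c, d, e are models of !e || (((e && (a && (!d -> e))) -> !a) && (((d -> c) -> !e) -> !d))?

Initial set: {(!e || (((e && (a && (!d -> e))) -> !a) && (((d -> c) -> !e) -> !d)))}.
(!e || (((e && (a && (!d -> e))) -> !a) && (((d -> c) -> !e) -> !d))): β-rule — branch into !e  //  (((e && (a && (!d -> e))) -> !a) && (((d -> c) -> !e) -> !d)).
  branch 1 (add !e):
    ○ open, literals {e=false}.
  branch 2 (add (((e && (a && (!d -> e))) -> !a) && (((d -> c) -> !e) -> !d))):
    (((e && (a && (!d -> e))) -> !a) && (((d -> c) -> !e) -> !d)): α-rule — add ((e && (a && (!d -> e))) -> !a), (((d -> c) -> !e) -> !d).
    ((e && (a && (!d -> e))) -> !a): β-rule — branch into !(e && (a && (!d -> e)))  //  !a.
      branch 2.1 (add !(e && (a && (!d -> e)))):
        (((d -> c) -> !e) -> !d): β-rule — branch into !((d -> c) -> !e)  //  !d.
          branch 2.1.1 (add !((d -> c) -> !e)):
            !((d -> c) -> !e): α-rule — add (d -> c), !!e.
            !(e && (a && (!d -> e))): β-rule — branch into !e  //  !(a && (!d -> e)).
              branch 2.1.1.1 (add !e):
                × closes — contains both e and !e.
              branch 2.1.1.2 (add !(a && (!d -> e))):
                (d -> c): β-rule — branch into !d  //  c.
                  branch 2.1.1.2.1 (add !d):
                    !(a && (!d -> e)): β-rule — branch into !a  //  !(!d -> e).
                      branch 2.1.1.2.1.1 (add !a):
                        ○ open, literals {a=false, d=false, e=true}.
                      branch 2.1.1.2.1.2 (add !(!d -> e)):
                        !(!d -> e): α-rule — add !d, !e.
                        × closes — contains both e and !e.
                  branch 2.1.1.2.2 (add c):
                    !(a && (!d -> e)): β-rule — branch into !a  //  !(!d -> e).
                      branch 2.1.1.2.2.1 (add !a):
                        ○ open, literals {a=false, c=true, e=true}.
                      branch 2.1.1.2.2.2 (add !(!d -> e)):
                        !(!d -> e): α-rule — add !d, !e.
                        × closes — contains both e and !e.
          branch 2.1.2 (add !d):
            !(e && (a && (!d -> e))): β-rule — branch into !e  //  !(a && (!d -> e)).
              branch 2.1.2.1 (add !e):
                ○ open, literals {d=false, e=false}.
              branch 2.1.2.2 (add !(a && (!d -> e))):
                !(a && (!d -> e)): β-rule — branch into !a  //  !(!d -> e).
                  branch 2.1.2.2.1 (add !a):
                    ○ open, literals {a=false, d=false}.
                  branch 2.1.2.2.2 (add !(!d -> e)):
                    !(!d -> e): α-rule — add !d, !e.
                    ○ open, literals {d=false, e=false}.
      branch 2.2 (add !a):
        (((d -> c) -> !e) -> !d): β-rule — branch into !((d -> c) -> !e)  //  !d.
          branch 2.2.1 (add !((d -> c) -> !e)):
            !((d -> c) -> !e): α-rule — add (d -> c), !!e.
            (d -> c): β-rule — branch into !d  //  c.
              branch 2.2.1.1 (add !d):
                ○ open, literals {a=false, d=false, e=true}.
              branch 2.2.1.2 (add c):
                ○ open, literals {a=false, c=true, e=true}.
          branch 2.2.2 (add !d):
            ○ open, literals {a=false, d=false}.
3 branches closed, 9 open.
Each open branch fixes some atoms; the unmentioned ones are free. Counting distinct full assignments: branch {e=false} (a, b, c, d) contributes 16 new; branch {a=false, d=false, e=true} (b, c) contributes 4 new; branch {a=false, c=true, e=true} (b, d) contributes 2 new; branch {d=false, e=false} (a, b, c) contributes 0 new; branch {a=false, d=false} (b, c, e) contributes 0 new; branch {d=false, e=false} (a, b, c) contributes 0 new; branch {a=false, d=false, e=true} (b, c) contributes 0 new; branch {a=false, c=true, e=true} (b, d) contributes 0 new; branch {a=false, d=false} (b, c, e) contributes 0 new. Total: 22.

22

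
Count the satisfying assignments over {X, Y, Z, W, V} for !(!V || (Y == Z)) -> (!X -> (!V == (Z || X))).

30

Initial set: {(!(!V || (Y == Z)) -> (!X -> (!V == (Z || X))))}.
(!(!V || (Y == Z)) -> (!X -> (!V == (Z || X)))): β-rule — branch into !!(!V || (Y == Z))  //  (!X -> (!V == (Z || X))).
  branch 1 (add !!(!V || (Y == Z))):
    !!(!V || (Y == Z)): β-rule — branch into !V  //  (Y == Z).
      branch 1.1 (add !V):
        ○ open, literals {V=0}.
      branch 1.2 (add (Y == Z)):
        (Y == Z): β-rule — branch into Y, Z  //  !Y, !Z.
          branch 1.2.1 (add Y, Z):
            ○ open, literals {Y=1, Z=1}.
          branch 1.2.2 (add !Y, !Z):
            ○ open, literals {Y=0, Z=0}.
  branch 2 (add (!X -> (!V == (Z || X)))):
    (!X -> (!V == (Z || X))): β-rule — branch into !!X  //  (!V == (Z || X)).
      branch 2.1 (add !!X):
        ○ open, literals {X=1}.
      branch 2.2 (add (!V == (Z || X))):
        (!V == (Z || X)): β-rule — branch into !V, (Z || X)  //  !!V, !(Z || X).
          branch 2.2.1 (add !V, (Z || X)):
            (Z || X): β-rule — branch into Z  //  X.
              branch 2.2.1.1 (add Z):
                ○ open, literals {V=0, Z=1}.
              branch 2.2.1.2 (add X):
                ○ open, literals {V=0, X=1}.
          branch 2.2.2 (add !!V, !(Z || X)):
            !(Z || X): α-rule — add !Z, !X.
            ○ open, literals {V=1, X=0, Z=0}.
0 branches closed, 7 open.
Each open branch fixes some atoms; the unmentioned ones are free. Counting distinct full assignments: branch {V=0} (X, Y, Z, W) contributes 16 new; branch {Y=1, Z=1} (X, W, V) contributes 4 new; branch {Y=0, Z=0} (X, W, V) contributes 4 new; branch {X=1} (Y, Z, W, V) contributes 4 new; branch {V=0, Z=1} (X, Y, W) contributes 0 new; branch {V=0, X=1} (Y, Z, W) contributes 0 new; branch {V=1, X=0, Z=0} (Y, W) contributes 2 new. Total: 30.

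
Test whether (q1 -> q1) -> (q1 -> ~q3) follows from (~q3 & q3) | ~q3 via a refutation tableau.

Initial set: {((~q3 & q3) | ~q3); ~((q1 -> q1) -> (q1 -> ~q3))}.
~((q1 -> q1) -> (q1 -> ~q3)): α-rule — add (q1 -> q1), ~(q1 -> ~q3).
~(q1 -> ~q3): α-rule — add q1, ~~q3.
((~q3 & q3) | ~q3): β-rule — branch into (~q3 & q3)  //  ~q3.
  branch 1 (add (~q3 & q3)):
    (~q3 & q3): α-rule — add ~q3, q3.
    × closes — contains both q3 and ~q3.
  branch 2 (add ~q3):
    × closes — contains both q3 and ~q3.
All 2 branches close.
Every branch closed, so the premises entail the conclusion.

Yes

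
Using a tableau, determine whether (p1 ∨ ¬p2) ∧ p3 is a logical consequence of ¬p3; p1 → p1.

Initial set: {T ¬p3; T (p1 → p1); F ((p1 ∨ ¬p2) ∧ p3)}.
T (p1 → p1): β-rule — branch into F p1  //  T p1.
  branch 1 (add F p1):
    F ((p1 ∨ ¬p2) ∧ p3): β-rule — branch into F (p1 ∨ ¬p2)  //  F p3.
      branch 1.1 (add F (p1 ∨ ¬p2)):
        F (p1 ∨ ¬p2): α-rule — add F p1, F ¬p2.
        ○ open, literals {p1=F, p2=T, p3=F}.
      branch 1.2 (add F p3):
        ○ open, literals {p1=F, p3=F}.
  branch 2 (add T p1):
    F ((p1 ∨ ¬p2) ∧ p3): β-rule — branch into F (p1 ∨ ¬p2)  //  F p3.
      branch 2.1 (add F (p1 ∨ ¬p2)):
        F (p1 ∨ ¬p2): α-rule — add F p1, F ¬p2.
        × closes — contains both p1 and ¬p1.
      branch 2.2 (add F p3):
        ○ open, literals {p1=T, p3=F}.
1 branch closed, 3 open.
An open branch gives a countermodel: p1=F, p2=T, p3=F (unmentioned atoms arbitrary); the premises hold there but the conclusion fails.

No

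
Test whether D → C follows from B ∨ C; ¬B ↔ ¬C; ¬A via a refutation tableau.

Yes

Initial set: {T (B ∨ C); T (¬B ↔ ¬C); T ¬A; F (D → C)}.
F (D → C): α-rule — add T D, F C.
T (B ∨ C): β-rule — branch into T B  //  T C.
  branch 1 (add T B):
    T (¬B ↔ ¬C): β-rule — branch into T ¬B, T ¬C  //  F ¬B, F ¬C.
      branch 1.1 (add T ¬B, T ¬C):
        × closes — contains both B and ¬B.
      branch 1.2 (add F ¬B, F ¬C):
        × closes — contains both C and ¬C.
  branch 2 (add T C):
    × closes — contains both C and ¬C.
All 3 branches close.
Every branch closed, so the premises entail the conclusion.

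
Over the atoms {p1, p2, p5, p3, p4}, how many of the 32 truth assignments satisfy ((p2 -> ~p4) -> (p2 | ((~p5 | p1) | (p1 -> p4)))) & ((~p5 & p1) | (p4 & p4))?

20

Initial set: {(((p2 -> ~p4) -> (p2 | ((~p5 | p1) | (p1 -> p4)))) & ((~p5 & p1) | (p4 & p4)))}.
(((p2 -> ~p4) -> (p2 | ((~p5 | p1) | (p1 -> p4)))) & ((~p5 & p1) | (p4 & p4))): α-rule — add ((p2 -> ~p4) -> (p2 | ((~p5 | p1) | (p1 -> p4)))), ((~p5 & p1) | (p4 & p4)).
((p2 -> ~p4) -> (p2 | ((~p5 | p1) | (p1 -> p4)))): β-rule — branch into ~(p2 -> ~p4)  //  (p2 | ((~p5 | p1) | (p1 -> p4))).
  branch 1 (add ~(p2 -> ~p4)):
    ~(p2 -> ~p4): α-rule — add p2, ~~p4.
    ((~p5 & p1) | (p4 & p4)): β-rule — branch into (~p5 & p1)  //  (p4 & p4).
      branch 1.1 (add (~p5 & p1)):
        (~p5 & p1): α-rule — add ~p5, p1.
        ○ open, literals {p1=T, p2=T, p4=T, p5=F}.
      branch 1.2 (add (p4 & p4)):
        (p4 & p4): α-rule — add p4, p4.
        ○ open, literals {p2=T, p4=T}.
  branch 2 (add (p2 | ((~p5 | p1) | (p1 -> p4)))):
    ((~p5 & p1) | (p4 & p4)): β-rule — branch into (~p5 & p1)  //  (p4 & p4).
      branch 2.1 (add (~p5 & p1)):
        (~p5 & p1): α-rule — add ~p5, p1.
        (p2 | ((~p5 | p1) | (p1 -> p4))): β-rule — branch into p2  //  ((~p5 | p1) | (p1 -> p4)).
          branch 2.1.1 (add p2):
            ○ open, literals {p1=T, p2=T, p5=F}.
          branch 2.1.2 (add ((~p5 | p1) | (p1 -> p4))):
            ((~p5 | p1) | (p1 -> p4)): β-rule — branch into (~p5 | p1)  //  (p1 -> p4).
              branch 2.1.2.1 (add (~p5 | p1)):
                (~p5 | p1): β-rule — branch into ~p5  //  p1.
                  branch 2.1.2.1.1 (add ~p5):
                    ○ open, literals {p1=T, p5=F}.
                  branch 2.1.2.1.2 (add p1):
                    ○ open, literals {p1=T, p5=F}.
              branch 2.1.2.2 (add (p1 -> p4)):
                (p1 -> p4): β-rule — branch into ~p1  //  p4.
                  branch 2.1.2.2.1 (add ~p1):
                    × closes — contains both p1 and ~p1.
                  branch 2.1.2.2.2 (add p4):
                    ○ open, literals {p1=T, p4=T, p5=F}.
      branch 2.2 (add (p4 & p4)):
        (p4 & p4): α-rule — add p4, p4.
        (p2 | ((~p5 | p1) | (p1 -> p4))): β-rule — branch into p2  //  ((~p5 | p1) | (p1 -> p4)).
          branch 2.2.1 (add p2):
            ○ open, literals {p2=T, p4=T}.
          branch 2.2.2 (add ((~p5 | p1) | (p1 -> p4))):
            ((~p5 | p1) | (p1 -> p4)): β-rule — branch into (~p5 | p1)  //  (p1 -> p4).
              branch 2.2.2.1 (add (~p5 | p1)):
                (~p5 | p1): β-rule — branch into ~p5  //  p1.
                  branch 2.2.2.1.1 (add ~p5):
                    ○ open, literals {p4=T, p5=F}.
                  branch 2.2.2.1.2 (add p1):
                    ○ open, literals {p1=T, p4=T}.
              branch 2.2.2.2 (add (p1 -> p4)):
                (p1 -> p4): β-rule — branch into ~p1  //  p4.
                  branch 2.2.2.2.1 (add ~p1):
                    ○ open, literals {p1=F, p4=T}.
                  branch 2.2.2.2.2 (add p4):
                    ○ open, literals {p4=T}.
1 branch closed, 11 open.
Each open branch fixes some atoms; the unmentioned ones are free. Counting distinct full assignments: branch {p1=T, p2=T, p4=T, p5=F} (p3) contributes 2 new; branch {p2=T, p4=T} (p1, p5, p3) contributes 6 new; branch {p1=T, p2=T, p5=F} (p3, p4) contributes 2 new; branch {p1=T, p5=F} (p2, p3, p4) contributes 4 new; branch {p1=T, p5=F} (p2, p3, p4) contributes 0 new; branch {p1=T, p4=T, p5=F} (p2, p3) contributes 0 new; branch {p2=T, p4=T} (p1, p5, p3) contributes 0 new; branch {p4=T, p5=F} (p1, p2, p3) contributes 2 new; branch {p1=T, p4=T} (p2, p5, p3) contributes 2 new; branch {p1=F, p4=T} (p2, p5, p3) contributes 2 new; branch {p4=T} (p1, p2, p5, p3) contributes 0 new. Total: 20.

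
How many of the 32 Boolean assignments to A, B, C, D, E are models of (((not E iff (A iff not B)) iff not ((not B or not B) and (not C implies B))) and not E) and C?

4

Initial set: {((((not E iff (A iff not B)) iff not ((not B or not B) and (not C implies B))) and not E) and C)}.
((((not E iff (A iff not B)) iff not ((not B or not B) and (not C implies B))) and not E) and C): α-rule — add (((not E iff (A iff not B)) iff not ((not B or not B) and (not C implies B))) and not E), C.
(((not E iff (A iff not B)) iff not ((not B or not B) and (not C implies B))) and not E): α-rule — add ((not E iff (A iff not B)) iff not ((not B or not B) and (not C implies B))), not E.
((not E iff (A iff not B)) iff not ((not B or not B) and (not C implies B))): β-rule — branch into (not E iff (A iff not B)), not ((not B or not B) and (not C implies B))  //  not (not E iff (A iff not B)), not not ((not B or not B) and (not C implies B)).
  branch 1 (add (not E iff (A iff not B)), not ((not B or not B) and (not C implies B))):
    (not E iff (A iff not B)): β-rule — branch into not E, (A iff not B)  //  not not E, not (A iff not B).
      branch 1.1 (add not E, (A iff not B)):
        not ((not B or not B) and (not C implies B)): β-rule — branch into not (not B or not B)  //  not (not C implies B).
          branch 1.1.1 (add not (not B or not B)):
            not (not B or not B): α-rule — add not not B, not not B.
            (A iff not B): β-rule — branch into A, not B  //  not A, not not B.
              branch 1.1.1.1 (add A, not B):
                × closes — contains both B and not B.
              branch 1.1.1.2 (add not A, not not B):
                ○ open, literals {A=false, B=true, C=true, E=false}.
          branch 1.1.2 (add not (not C implies B)):
            not (not C implies B): α-rule — add not C, not B.
            × closes — contains both C and not C.
      branch 1.2 (add not not E, not (A iff not B)):
        × closes — contains both E and not E.
  branch 2 (add not (not E iff (A iff not B)), not not ((not B or not B) and (not C implies B))):
    not not ((not B or not B) and (not C implies B)): α-rule — add (not B or not B), (not C implies B).
    not (not E iff (A iff not B)): β-rule — branch into not E, not (A iff not B)  //  not not E, (A iff not B).
      branch 2.1 (add not E, not (A iff not B)):
        (not B or not B): β-rule — branch into not B  //  not B.
          branch 2.1.1 (add not B):
            (not C implies B): β-rule — branch into not not C  //  B.
              branch 2.1.1.1 (add not not C):
                not (A iff not B): β-rule — branch into A, not not B  //  not A, not B.
                  branch 2.1.1.1.1 (add A, not not B):
                    × closes — contains both B and not B.
                  branch 2.1.1.1.2 (add not A, not B):
                    ○ open, literals {A=false, B=false, C=true, E=false}.
              branch 2.1.1.2 (add B):
                × closes — contains both B and not B.
          branch 2.1.2 (add not B):
            (not C implies B): β-rule — branch into not not C  //  B.
              branch 2.1.2.1 (add not not C):
                not (A iff not B): β-rule — branch into A, not not B  //  not A, not B.
                  branch 2.1.2.1.1 (add A, not not B):
                    × closes — contains both B and not B.
                  branch 2.1.2.1.2 (add not A, not B):
                    ○ open, literals {A=false, B=false, C=true, E=false}.
              branch 2.1.2.2 (add B):
                × closes — contains both B and not B.
      branch 2.2 (add not not E, (A iff not B)):
        × closes — contains both E and not E.
8 branches closed, 3 open.
Each open branch fixes some atoms; the unmentioned ones are free. Counting distinct full assignments: branch {A=false, B=true, C=true, E=false} (D) contributes 2 new; branch {A=false, B=false, C=true, E=false} (D) contributes 2 new; branch {A=false, B=false, C=true, E=false} (D) contributes 0 new. Total: 4.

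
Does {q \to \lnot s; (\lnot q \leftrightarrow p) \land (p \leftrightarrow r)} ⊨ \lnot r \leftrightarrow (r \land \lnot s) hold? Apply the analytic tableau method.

Initial set: {(q \to \lnot s); ((\lnot q \leftrightarrow p) \land (p \leftrightarrow r)); \lnot (\lnot r \leftrightarrow (r \land \lnot s))}.
((\lnot q \leftrightarrow p) \land (p \leftrightarrow r)): α-rule — add (\lnot q \leftrightarrow p), (p \leftrightarrow r).
(q \to \lnot s): β-rule — branch into \lnot q  //  \lnot s.
  branch 1 (add \lnot q):
    \lnot (\lnot r \leftrightarrow (r \land \lnot s)): β-rule — branch into \lnot r, \lnot (r \land \lnot s)  //  \lnot \lnot r, (r \land \lnot s).
      branch 1.1 (add \lnot r, \lnot (r \land \lnot s)):
        (\lnot q \leftrightarrow p): β-rule — branch into \lnot q, p  //  \lnot \lnot q, \lnot p.
          branch 1.1.1 (add \lnot q, p):
            (p \leftrightarrow r): β-rule — branch into p, r  //  \lnot p, \lnot r.
              branch 1.1.1.1 (add p, r):
                × closes — contains both r and \lnot r.
              branch 1.1.1.2 (add \lnot p, \lnot r):
                × closes — contains both p and \lnot p.
          branch 1.1.2 (add \lnot \lnot q, \lnot p):
            × closes — contains both q and \lnot q.
      branch 1.2 (add \lnot \lnot r, (r \land \lnot s)):
        (r \land \lnot s): α-rule — add r, \lnot s.
        (\lnot q \leftrightarrow p): β-rule — branch into \lnot q, p  //  \lnot \lnot q, \lnot p.
          branch 1.2.1 (add \lnot q, p):
            (p \leftrightarrow r): β-rule — branch into p, r  //  \lnot p, \lnot r.
              branch 1.2.1.1 (add p, r):
                ○ open, literals {p=1, q=0, r=1, s=0}.
              branch 1.2.1.2 (add \lnot p, \lnot r):
                × closes — contains both p and \lnot p.
          branch 1.2.2 (add \lnot \lnot q, \lnot p):
            × closes — contains both q and \lnot q.
  branch 2 (add \lnot s):
    \lnot (\lnot r \leftrightarrow (r \land \lnot s)): β-rule — branch into \lnot r, \lnot (r \land \lnot s)  //  \lnot \lnot r, (r \land \lnot s).
      branch 2.1 (add \lnot r, \lnot (r \land \lnot s)):
        (\lnot q \leftrightarrow p): β-rule — branch into \lnot q, p  //  \lnot \lnot q, \lnot p.
          branch 2.1.1 (add \lnot q, p):
            (p \leftrightarrow r): β-rule — branch into p, r  //  \lnot p, \lnot r.
              branch 2.1.1.1 (add p, r):
                × closes — contains both r and \lnot r.
              branch 2.1.1.2 (add \lnot p, \lnot r):
                × closes — contains both p and \lnot p.
          branch 2.1.2 (add \lnot \lnot q, \lnot p):
            (p \leftrightarrow r): β-rule — branch into p, r  //  \lnot p, \lnot r.
              branch 2.1.2.1 (add p, r):
                × closes — contains both p and \lnot p.
              branch 2.1.2.2 (add \lnot p, \lnot r):
                \lnot (r \land \lnot s): β-rule — branch into \lnot r  //  \lnot \lnot s.
                  branch 2.1.2.2.1 (add \lnot r):
                    ○ open, literals {p=0, q=1, r=0, s=0}.
                  branch 2.1.2.2.2 (add \lnot \lnot s):
                    × closes — contains both s and \lnot s.
      branch 2.2 (add \lnot \lnot r, (r \land \lnot s)):
        (r \land \lnot s): α-rule — add r, \lnot s.
        (\lnot q \leftrightarrow p): β-rule — branch into \lnot q, p  //  \lnot \lnot q, \lnot p.
          branch 2.2.1 (add \lnot q, p):
            (p \leftrightarrow r): β-rule — branch into p, r  //  \lnot p, \lnot r.
              branch 2.2.1.1 (add p, r):
                ○ open, literals {p=1, q=0, r=1, s=0}.
              branch 2.2.1.2 (add \lnot p, \lnot r):
                × closes — contains both p and \lnot p.
          branch 2.2.2 (add \lnot \lnot q, \lnot p):
            (p \leftrightarrow r): β-rule — branch into p, r  //  \lnot p, \lnot r.
              branch 2.2.2.1 (add p, r):
                × closes — contains both p and \lnot p.
              branch 2.2.2.2 (add \lnot p, \lnot r):
                × closes — contains both r and \lnot r.
12 branches closed, 3 open.
An open branch gives a countermodel: p=1, q=0, r=1, s=0 (unmentioned atoms arbitrary); the premises hold there but the conclusion fails.

No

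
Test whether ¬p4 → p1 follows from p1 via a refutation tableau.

Initial set: {T p1; F (¬p4 → p1)}.
F (¬p4 → p1): α-rule — add T ¬p4, F p1.
× closes — contains both p1 and ¬p1.
All 1 branch closes.
Every branch closed, so the premises entail the conclusion.

Yes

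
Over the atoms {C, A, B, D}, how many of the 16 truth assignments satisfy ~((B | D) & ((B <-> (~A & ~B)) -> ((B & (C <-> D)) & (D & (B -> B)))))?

Initial set: {T ~((B | D) & ((B <-> (~A & ~B)) -> ((B & (C <-> D)) & (D & (B -> B)))))}.
T ~((B | D) & ((B <-> (~A & ~B)) -> ((B & (C <-> D)) & (D & (B -> B))))): β-rule — branch into F (B | D)  //  F ((B <-> (~A & ~B)) -> ((B & (C <-> D)) & (D & (B -> B)))).
  branch 1 (add F (B | D)):
    F (B | D): α-rule — add F B, F D.
    ○ open, literals {B=F, D=F}.
  branch 2 (add F ((B <-> (~A & ~B)) -> ((B & (C <-> D)) & (D & (B -> B))))):
    F ((B <-> (~A & ~B)) -> ((B & (C <-> D)) & (D & (B -> B)))): α-rule — add T (B <-> (~A & ~B)), F ((B & (C <-> D)) & (D & (B -> B))).
    T (B <-> (~A & ~B)): β-rule — branch into T B, T (~A & ~B)  //  F B, F (~A & ~B).
      branch 2.1 (add T B, T (~A & ~B)):
        T (~A & ~B): α-rule — add T ~A, T ~B.
        × closes — contains both B and ~B.
      branch 2.2 (add F B, F (~A & ~B)):
        F ((B & (C <-> D)) & (D & (B -> B))): β-rule — branch into F (B & (C <-> D))  //  F (D & (B -> B)).
          branch 2.2.1 (add F (B & (C <-> D))):
            F (~A & ~B): β-rule — branch into F ~A  //  F ~B.
              branch 2.2.1.1 (add F ~A):
                F (B & (C <-> D)): β-rule — branch into F B  //  F (C <-> D).
                  branch 2.2.1.1.1 (add F B):
                    ○ open, literals {A=T, B=F}.
                  branch 2.2.1.1.2 (add F (C <-> D)):
                    F (C <-> D): β-rule — branch into T C, F D  //  F C, T D.
                      branch 2.2.1.1.2.1 (add T C, F D):
                        ○ open, literals {A=T, B=F, C=T, D=F}.
                      branch 2.2.1.1.2.2 (add F C, T D):
                        ○ open, literals {A=T, B=F, C=F, D=T}.
              branch 2.2.1.2 (add F ~B):
                × closes — contains both B and ~B.
          branch 2.2.2 (add F (D & (B -> B))):
            F (~A & ~B): β-rule — branch into F ~A  //  F ~B.
              branch 2.2.2.1 (add F ~A):
                F (D & (B -> B)): β-rule — branch into F D  //  F (B -> B).
                  branch 2.2.2.1.1 (add F D):
                    ○ open, literals {A=T, B=F, D=F}.
                  branch 2.2.2.1.2 (add F (B -> B)):
                    F (B -> B): α-rule — add T B, F B.
                    × closes — contains both B and ~B.
              branch 2.2.2.2 (add F ~B):
                × closes — contains both B and ~B.
4 branches closed, 5 open.
Each open branch fixes some atoms; the unmentioned ones are free. Counting distinct full assignments: branch {B=F, D=F} (C, A) contributes 4 new; branch {A=T, B=F} (C, D) contributes 2 new; branch {A=T, B=F, C=T, D=F} (none free) contributes 0 new; branch {A=T, B=F, C=F, D=T} (none free) contributes 0 new; branch {A=T, B=F, D=F} (C) contributes 0 new. Total: 6.

6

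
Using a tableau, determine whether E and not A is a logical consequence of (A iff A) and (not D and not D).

Initial set: {((A iff A) and (not D and not D)); not (E and not A)}.
((A iff A) and (not D and not D)): α-rule — add (A iff A), (not D and not D).
(not D and not D): α-rule — add not D, not D.
not (E and not A): β-rule — branch into not E  //  not not A.
  branch 1 (add not E):
    (A iff A): β-rule — branch into A, A  //  not A, not A.
      branch 1.1 (add A, A):
        ○ open, literals {A=1, D=0, E=0}.
      branch 1.2 (add not A, not A):
        ○ open, literals {A=0, D=0, E=0}.
  branch 2 (add not not A):
    (A iff A): β-rule — branch into A, A  //  not A, not A.
      branch 2.1 (add A, A):
        ○ open, literals {A=1, D=0}.
      branch 2.2 (add not A, not A):
        × closes — contains both A and not A.
1 branch closed, 3 open.
An open branch gives a countermodel: A=1, D=0, E=0 (unmentioned atoms arbitrary); the premises hold there but the conclusion fails.

No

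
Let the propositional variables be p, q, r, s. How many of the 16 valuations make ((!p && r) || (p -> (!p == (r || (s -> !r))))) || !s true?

Initial set: {(((!p && r) || (p -> (!p == (r || (s -> !r))))) || !s)}.
(((!p && r) || (p -> (!p == (r || (s -> !r))))) || !s): β-rule — branch into ((!p && r) || (p -> (!p == (r || (s -> !r)))))  //  !s.
  branch 1 (add ((!p && r) || (p -> (!p == (r || (s -> !r)))))):
    ((!p && r) || (p -> (!p == (r || (s -> !r))))): β-rule — branch into (!p && r)  //  (p -> (!p == (r || (s -> !r)))).
      branch 1.1 (add (!p && r)):
        (!p && r): α-rule — add !p, r.
        ○ open, literals {p=false, r=true}.
      branch 1.2 (add (p -> (!p == (r || (s -> !r))))):
        (p -> (!p == (r || (s -> !r)))): β-rule — branch into !p  //  (!p == (r || (s -> !r))).
          branch 1.2.1 (add !p):
            ○ open, literals {p=false}.
          branch 1.2.2 (add (!p == (r || (s -> !r)))):
            (!p == (r || (s -> !r))): β-rule — branch into !p, (r || (s -> !r))  //  !!p, !(r || (s -> !r)).
              branch 1.2.2.1 (add !p, (r || (s -> !r))):
                (r || (s -> !r)): β-rule — branch into r  //  (s -> !r).
                  branch 1.2.2.1.1 (add r):
                    ○ open, literals {p=false, r=true}.
                  branch 1.2.2.1.2 (add (s -> !r)):
                    (s -> !r): β-rule — branch into !s  //  !r.
                      branch 1.2.2.1.2.1 (add !s):
                        ○ open, literals {p=false, s=false}.
                      branch 1.2.2.1.2.2 (add !r):
                        ○ open, literals {p=false, r=false}.
              branch 1.2.2.2 (add !!p, !(r || (s -> !r))):
                !(r || (s -> !r)): α-rule — add !r, !(s -> !r).
                !(s -> !r): α-rule — add s, !!r.
                × closes — contains both r and !r.
  branch 2 (add !s):
    ○ open, literals {s=false}.
1 branch closed, 6 open.
Each open branch fixes some atoms; the unmentioned ones are free. Counting distinct full assignments: branch {p=false, r=true} (q, s) contributes 4 new; branch {p=false} (q, r, s) contributes 4 new; branch {p=false, r=true} (q, s) contributes 0 new; branch {p=false, s=false} (q, r) contributes 0 new; branch {p=false, r=false} (q, s) contributes 0 new; branch {s=false} (p, q, r) contributes 4 new. Total: 12.

12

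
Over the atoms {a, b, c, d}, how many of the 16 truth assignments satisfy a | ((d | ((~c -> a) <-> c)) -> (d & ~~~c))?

Initial set: {(a | ((d | ((~c -> a) <-> c)) -> (d & ~~~c)))}.
(a | ((d | ((~c -> a) <-> c)) -> (d & ~~~c))): β-rule — branch into a  //  ((d | ((~c -> a) <-> c)) -> (d & ~~~c)).
  branch 1 (add a):
    ○ open, literals {a=1}.
  branch 2 (add ((d | ((~c -> a) <-> c)) -> (d & ~~~c))):
    ((d | ((~c -> a) <-> c)) -> (d & ~~~c)): β-rule — branch into ~(d | ((~c -> a) <-> c))  //  (d & ~~~c).
      branch 2.1 (add ~(d | ((~c -> a) <-> c))):
        ~(d | ((~c -> a) <-> c)): α-rule — add ~d, ~((~c -> a) <-> c).
        ~((~c -> a) <-> c): β-rule — branch into (~c -> a), ~c  //  ~(~c -> a), c.
          branch 2.1.1 (add (~c -> a), ~c):
            (~c -> a): β-rule — branch into ~~c  //  a.
              branch 2.1.1.1 (add ~~c):
                × closes — contains both c and ~c.
              branch 2.1.1.2 (add a):
                ○ open, literals {a=1, c=0, d=0}.
          branch 2.1.2 (add ~(~c -> a), c):
            ~(~c -> a): α-rule — add ~c, ~a.
            × closes — contains both c and ~c.
      branch 2.2 (add (d & ~~~c)):
        (d & ~~~c): α-rule — add d, ~~~c.
        ~~~c: drop double negation, giving ~c.
        ○ open, literals {c=0, d=1}.
2 branches closed, 3 open.
Each open branch fixes some atoms; the unmentioned ones are free. Counting distinct full assignments: branch {a=1} (b, c, d) contributes 8 new; branch {a=1, c=0, d=0} (b) contributes 0 new; branch {c=0, d=1} (a, b) contributes 2 new. Total: 10.

10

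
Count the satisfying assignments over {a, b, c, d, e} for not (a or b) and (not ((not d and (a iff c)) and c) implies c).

4

Initial set: {(not (a or b) and (not ((not d and (a iff c)) and c) implies c))}.
(not (a or b) and (not ((not d and (a iff c)) and c) implies c)): α-rule — add not (a or b), (not ((not d and (a iff c)) and c) implies c).
not (a or b): α-rule — add not a, not b.
(not ((not d and (a iff c)) and c) implies c): β-rule — branch into not not ((not d and (a iff c)) and c)  //  c.
  branch 1 (add not not ((not d and (a iff c)) and c)):
    not not ((not d and (a iff c)) and c): α-rule — add (not d and (a iff c)), c.
    (not d and (a iff c)): α-rule — add not d, (a iff c).
    (a iff c): β-rule — branch into a, c  //  not a, not c.
      branch 1.1 (add a, c):
        × closes — contains both a and not a.
      branch 1.2 (add not a, not c):
        × closes — contains both c and not c.
  branch 2 (add c):
    ○ open, literals {a=0, b=0, c=1}.
2 branches closed, 1 open.
Each open branch fixes some atoms; the unmentioned ones are free. Counting distinct full assignments: branch {a=0, b=0, c=1} (d, e) contributes 4 new. Total: 4.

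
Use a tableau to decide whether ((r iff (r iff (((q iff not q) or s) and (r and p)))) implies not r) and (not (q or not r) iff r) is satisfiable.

Initial set: {(((r iff (r iff (((q iff not q) or s) and (r and p)))) implies not r) and (not (q or not r) iff r))}.
(((r iff (r iff (((q iff not q) or s) and (r and p)))) implies not r) and (not (q or not r) iff r)): α-rule — add ((r iff (r iff (((q iff not q) or s) and (r and p)))) implies not r), (not (q or not r) iff r).
((r iff (r iff (((q iff not q) or s) and (r and p)))) implies not r): β-rule — branch into not (r iff (r iff (((q iff not q) or s) and (r and p))))  //  not r.
  branch 1 (add not (r iff (r iff (((q iff not q) or s) and (r and p))))):
    (not (q or not r) iff r): β-rule — branch into not (q or not r), r  //  not not (q or not r), not r.
      branch 1.1 (add not (q or not r), r):
        not (q or not r): α-rule — add not q, not not r.
        not (r iff (r iff (((q iff not q) or s) and (r and p)))): β-rule — branch into r, not (r iff (((q iff not q) or s) and (r and p)))  //  not r, (r iff (((q iff not q) or s) and (r and p))).
          branch 1.1.1 (add r, not (r iff (((q iff not q) or s) and (r and p)))):
            not (r iff (((q iff not q) or s) and (r and p))): β-rule — branch into r, not (((q iff not q) or s) and (r and p))  //  not r, (((q iff not q) or s) and (r and p)).
              branch 1.1.1.1 (add r, not (((q iff not q) or s) and (r and p))):
                not (((q iff not q) or s) and (r and p)): β-rule — branch into not ((q iff not q) or s)  //  not (r and p).
                  branch 1.1.1.1.1 (add not ((q iff not q) or s)):
                    not ((q iff not q) or s): α-rule — add not (q iff not q), not s.
                    not (q iff not q): β-rule — branch into q, not not q  //  not q, not q.
                      branch 1.1.1.1.1.1 (add q, not not q):
                        × closes — contains both q and not q.
                      branch 1.1.1.1.1.2 (add not q, not q):
                        ○ open, literals {q=F, r=T, s=F}.
                  branch 1.1.1.1.2 (add not (r and p)):
                    not (r and p): β-rule — branch into not r  //  not p.
                      branch 1.1.1.1.2.1 (add not r):
                        × closes — contains both r and not r.
                      branch 1.1.1.1.2.2 (add not p):
                        ○ open, literals {p=F, q=F, r=T}.
              branch 1.1.1.2 (add not r, (((q iff not q) or s) and (r and p))):
                × closes — contains both r and not r.
          branch 1.1.2 (add not r, (r iff (((q iff not q) or s) and (r and p)))):
            × closes — contains both r and not r.
      branch 1.2 (add not not (q or not r), not r):
        not (r iff (r iff (((q iff not q) or s) and (r and p)))): β-rule — branch into r, not (r iff (((q iff not q) or s) and (r and p)))  //  not r, (r iff (((q iff not q) or s) and (r and p))).
          branch 1.2.1 (add r, not (r iff (((q iff not q) or s) and (r and p)))):
            × closes — contains both r and not r.
          branch 1.2.2 (add not r, (r iff (((q iff not q) or s) and (r and p)))):
            not not (q or not r): β-rule — branch into q  //  not r.
              branch 1.2.2.1 (add q):
                (r iff (((q iff not q) or s) and (r and p))): β-rule — branch into r, (((q iff not q) or s) and (r and p))  //  not r, not (((q iff not q) or s) and (r and p)).
                  branch 1.2.2.1.1 (add r, (((q iff not q) or s) and (r and p))):
                    × closes — contains both r and not r.
                  branch 1.2.2.1.2 (add not r, not (((q iff not q) or s) and (r and p))):
                    not (((q iff not q) or s) and (r and p)): β-rule — branch into not ((q iff not q) or s)  //  not (r and p).
                      branch 1.2.2.1.2.1 (add not ((q iff not q) or s)):
                        not ((q iff not q) or s): α-rule — add not (q iff not q), not s.
                        not (q iff not q): β-rule — branch into q, not not q  //  not q, not q.
                          branch 1.2.2.1.2.1.1 (add q, not not q):
                            ○ open, literals {q=T, r=F, s=F}.
                          branch 1.2.2.1.2.1.2 (add not q, not q):
                            × closes — contains both q and not q.
                      branch 1.2.2.1.2.2 (add not (r and p)):
                        not (r and p): β-rule — branch into not r  //  not p.
                          branch 1.2.2.1.2.2.1 (add not r):
                            ○ open, literals {q=T, r=F}.
                          branch 1.2.2.1.2.2.2 (add not p):
                            ○ open, literals {p=F, q=T, r=F}.
              branch 1.2.2.2 (add not r):
                (r iff (((q iff not q) or s) and (r and p))): β-rule — branch into r, (((q iff not q) or s) and (r and p))  //  not r, not (((q iff not q) or s) and (r and p)).
                  branch 1.2.2.2.1 (add r, (((q iff not q) or s) and (r and p))):
                    × closes — contains both r and not r.
                  branch 1.2.2.2.2 (add not r, not (((q iff not q) or s) and (r and p))):
                    not (((q iff not q) or s) and (r and p)): β-rule — branch into not ((q iff not q) or s)  //  not (r and p).
                      branch 1.2.2.2.2.1 (add not ((q iff not q) or s)):
                        not ((q iff not q) or s): α-rule — add not (q iff not q), not s.
                        not (q iff not q): β-rule — branch into q, not not q  //  not q, not q.
                          branch 1.2.2.2.2.1.1 (add q, not not q):
                            ○ open, literals {q=T, r=F, s=F}.
                          branch 1.2.2.2.2.1.2 (add not q, not q):
                            ○ open, literals {q=F, r=F, s=F}.
                      branch 1.2.2.2.2.2 (add not (r and p)):
                        not (r and p): β-rule — branch into not r  //  not p.
                          branch 1.2.2.2.2.2.1 (add not r):
                            ○ open, literals {r=F}.
                          branch 1.2.2.2.2.2.2 (add not p):
                            ○ open, literals {p=F, r=F}.
  branch 2 (add not r):
    (not (q or not r) iff r): β-rule — branch into not (q or not r), r  //  not not (q or not r), not r.
      branch 2.1 (add not (q or not r), r):
        × closes — contains both r and not r.
      branch 2.2 (add not not (q or not r), not r):
        not not (q or not r): β-rule — branch into q  //  not r.
          branch 2.2.1 (add q):
            ○ open, literals {q=T, r=F}.
          branch 2.2.2 (add not r):
            ○ open, literals {r=F}.
9 branches closed, 11 open.
An open branch gives a satisfying assignment: q=F, r=T, s=F.

Satisfiable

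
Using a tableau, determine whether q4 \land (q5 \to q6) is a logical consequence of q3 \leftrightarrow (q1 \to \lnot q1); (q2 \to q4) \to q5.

Initial set: {T (q3 \leftrightarrow (q1 \to \lnot q1)); T ((q2 \to q4) \to q5); F (q4 \land (q5 \to q6))}.
T (q3 \leftrightarrow (q1 \to \lnot q1)): β-rule — branch into T q3, T (q1 \to \lnot q1)  //  F q3, F (q1 \to \lnot q1).
  branch 1 (add T q3, T (q1 \to \lnot q1)):
    T ((q2 \to q4) \to q5): β-rule — branch into F (q2 \to q4)  //  T q5.
      branch 1.1 (add F (q2 \to q4)):
        F (q2 \to q4): α-rule — add T q2, F q4.
        F (q4 \land (q5 \to q6)): β-rule — branch into F q4  //  F (q5 \to q6).
          branch 1.1.1 (add F q4):
            T (q1 \to \lnot q1): β-rule — branch into F q1  //  T \lnot q1.
              branch 1.1.1.1 (add F q1):
                ○ open, literals {q1=false, q2=true, q3=true, q4=false}.
              branch 1.1.1.2 (add T \lnot q1):
                ○ open, literals {q1=false, q2=true, q3=true, q4=false}.
          branch 1.1.2 (add F (q5 \to q6)):
            F (q5 \to q6): α-rule — add T q5, F q6.
            T (q1 \to \lnot q1): β-rule — branch into F q1  //  T \lnot q1.
              branch 1.1.2.1 (add F q1):
                ○ open, literals {q1=false, q2=true, q3=true, q4=false, q5=true, q6=false}.
              branch 1.1.2.2 (add T \lnot q1):
                ○ open, literals {q1=false, q2=true, q3=true, q4=false, q5=true, q6=false}.
      branch 1.2 (add T q5):
        F (q4 \land (q5 \to q6)): β-rule — branch into F q4  //  F (q5 \to q6).
          branch 1.2.1 (add F q4):
            T (q1 \to \lnot q1): β-rule — branch into F q1  //  T \lnot q1.
              branch 1.2.1.1 (add F q1):
                ○ open, literals {q1=false, q3=true, q4=false, q5=true}.
              branch 1.2.1.2 (add T \lnot q1):
                ○ open, literals {q1=false, q3=true, q4=false, q5=true}.
          branch 1.2.2 (add F (q5 \to q6)):
            F (q5 \to q6): α-rule — add T q5, F q6.
            T (q1 \to \lnot q1): β-rule — branch into F q1  //  T \lnot q1.
              branch 1.2.2.1 (add F q1):
                ○ open, literals {q1=false, q3=true, q5=true, q6=false}.
              branch 1.2.2.2 (add T \lnot q1):
                ○ open, literals {q1=false, q3=true, q5=true, q6=false}.
  branch 2 (add F q3, F (q1 \to \lnot q1)):
    F (q1 \to \lnot q1): α-rule — add T q1, F \lnot q1.
    T ((q2 \to q4) \to q5): β-rule — branch into F (q2 \to q4)  //  T q5.
      branch 2.1 (add F (q2 \to q4)):
        F (q2 \to q4): α-rule — add T q2, F q4.
        F (q4 \land (q5 \to q6)): β-rule — branch into F q4  //  F (q5 \to q6).
          branch 2.1.1 (add F q4):
            ○ open, literals {q1=true, q2=true, q3=false, q4=false}.
          branch 2.1.2 (add F (q5 \to q6)):
            F (q5 \to q6): α-rule — add T q5, F q6.
            ○ open, literals {q1=true, q2=true, q3=false, q4=false, q5=true, q6=false}.
      branch 2.2 (add T q5):
        F (q4 \land (q5 \to q6)): β-rule — branch into F q4  //  F (q5 \to q6).
          branch 2.2.1 (add F q4):
            ○ open, literals {q1=true, q3=false, q4=false, q5=true}.
          branch 2.2.2 (add F (q5 \to q6)):
            F (q5 \to q6): α-rule — add T q5, F q6.
            ○ open, literals {q1=true, q3=false, q5=true, q6=false}.
0 branches closed, 12 open.
An open branch gives a countermodel: q1=false, q2=true, q3=true, q4=false (unmentioned atoms arbitrary); the premises hold there but the conclusion fails.

No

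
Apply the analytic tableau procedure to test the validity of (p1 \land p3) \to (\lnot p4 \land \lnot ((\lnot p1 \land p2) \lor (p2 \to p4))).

Not valid

Assume the negation and expand:
Initial set: {\lnot ((p1 \land p3) \to (\lnot p4 \land \lnot ((\lnot p1 \land p2) \lor (p2 \to p4))))}.
\lnot ((p1 \land p3) \to (\lnot p4 \land \lnot ((\lnot p1 \land p2) \lor (p2 \to p4)))): α-rule — add (p1 \land p3), \lnot (\lnot p4 \land \lnot ((\lnot p1 \land p2) \lor (p2 \to p4))).
(p1 \land p3): α-rule — add p1, p3.
\lnot (\lnot p4 \land \lnot ((\lnot p1 \land p2) \lor (p2 \to p4))): β-rule — branch into \lnot \lnot p4  //  \lnot \lnot ((\lnot p1 \land p2) \lor (p2 \to p4)).
  branch 1 (add \lnot \lnot p4):
    ○ open, literals {p1=T, p3=T, p4=T}.
  branch 2 (add \lnot \lnot ((\lnot p1 \land p2) \lor (p2 \to p4))):
    \lnot \lnot ((\lnot p1 \land p2) \lor (p2 \to p4)): β-rule — branch into (\lnot p1 \land p2)  //  (p2 \to p4).
      branch 2.1 (add (\lnot p1 \land p2)):
        (\lnot p1 \land p2): α-rule — add \lnot p1, p2.
        × closes — contains both p1 and \lnot p1.
      branch 2.2 (add (p2 \to p4)):
        (p2 \to p4): β-rule — branch into \lnot p2  //  p4.
          branch 2.2.1 (add \lnot p2):
            ○ open, literals {p1=T, p2=F, p3=T}.
          branch 2.2.2 (add p4):
            ○ open, literals {p1=T, p3=T, p4=T}.
1 branch closed, 3 open.
An open branch gives a countermodel: p1=T, p3=T, p4=T (unmentioned atoms arbitrary); under it the original formula is false.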